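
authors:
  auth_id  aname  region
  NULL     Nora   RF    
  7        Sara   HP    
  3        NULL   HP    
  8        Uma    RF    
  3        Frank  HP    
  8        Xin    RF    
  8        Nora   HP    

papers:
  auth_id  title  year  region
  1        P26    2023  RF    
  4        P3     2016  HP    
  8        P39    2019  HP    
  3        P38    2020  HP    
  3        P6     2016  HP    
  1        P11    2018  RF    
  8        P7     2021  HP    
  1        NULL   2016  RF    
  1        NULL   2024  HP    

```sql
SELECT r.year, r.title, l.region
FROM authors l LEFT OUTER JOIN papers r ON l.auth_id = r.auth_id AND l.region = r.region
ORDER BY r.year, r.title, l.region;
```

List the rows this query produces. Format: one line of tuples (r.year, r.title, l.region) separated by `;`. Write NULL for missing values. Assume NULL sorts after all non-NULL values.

(2016, P6, HP); (2016, P6, HP); (2019, P39, HP); (2020, P38, HP); (2020, P38, HP); (2021, P7, HP); (NULL, NULL, HP); (NULL, NULL, RF); (NULL, NULL, RF); (NULL, NULL, RF)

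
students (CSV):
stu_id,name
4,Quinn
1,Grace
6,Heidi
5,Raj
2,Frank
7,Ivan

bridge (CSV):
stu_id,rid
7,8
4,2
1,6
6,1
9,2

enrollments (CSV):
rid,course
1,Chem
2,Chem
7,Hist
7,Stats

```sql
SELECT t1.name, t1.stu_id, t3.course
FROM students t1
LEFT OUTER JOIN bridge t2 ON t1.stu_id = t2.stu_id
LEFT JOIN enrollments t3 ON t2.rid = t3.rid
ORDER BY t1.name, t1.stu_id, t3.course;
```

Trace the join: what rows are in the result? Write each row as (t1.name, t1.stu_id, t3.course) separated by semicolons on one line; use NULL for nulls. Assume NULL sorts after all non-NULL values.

(Frank, 2, NULL); (Grace, 1, NULL); (Heidi, 6, Chem); (Ivan, 7, NULL); (Quinn, 4, Chem); (Raj, 5, NULL)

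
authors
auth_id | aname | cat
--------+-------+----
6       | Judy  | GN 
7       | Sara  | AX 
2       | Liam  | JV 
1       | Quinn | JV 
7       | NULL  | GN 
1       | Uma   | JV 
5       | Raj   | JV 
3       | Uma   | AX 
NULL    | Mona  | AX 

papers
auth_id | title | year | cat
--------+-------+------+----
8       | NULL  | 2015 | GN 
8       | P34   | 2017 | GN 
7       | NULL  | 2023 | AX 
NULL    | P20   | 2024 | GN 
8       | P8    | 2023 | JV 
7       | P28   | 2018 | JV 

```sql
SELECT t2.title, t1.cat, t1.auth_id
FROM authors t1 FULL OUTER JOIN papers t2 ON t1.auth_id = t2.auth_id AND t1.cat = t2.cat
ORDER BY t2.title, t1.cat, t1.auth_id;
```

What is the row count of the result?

14

FULL OUTER JOIN keeps every row from both sides; unmatched rows get NULL for the other side's columns.
Matching on t1.auth_id = t2.auth_id AND t1.cat = t2.cat. A NULL in a compared column never satisfies the condition.
Matched pairs: 1; unmatched t1 rows kept: 8; unmatched t2 rows kept: 5.
Total: 1 matched + 13 padded = 14 rows.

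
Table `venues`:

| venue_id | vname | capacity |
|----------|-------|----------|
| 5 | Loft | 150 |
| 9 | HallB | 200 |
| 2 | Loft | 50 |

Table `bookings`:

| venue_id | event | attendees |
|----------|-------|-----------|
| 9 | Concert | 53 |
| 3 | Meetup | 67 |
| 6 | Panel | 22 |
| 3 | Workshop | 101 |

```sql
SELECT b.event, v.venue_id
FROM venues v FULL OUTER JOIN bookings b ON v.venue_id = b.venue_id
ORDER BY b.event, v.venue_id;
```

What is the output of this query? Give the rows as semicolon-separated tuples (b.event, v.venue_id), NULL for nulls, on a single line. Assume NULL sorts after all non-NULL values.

(Concert, 9); (Meetup, NULL); (Panel, NULL); (Workshop, NULL); (NULL, 2); (NULL, 5)

FULL OUTER JOIN keeps every row from both sides; unmatched rows get NULL for the other side's columns.
Matching on v.venue_id = b.venue_id.
- v[0] venue_id=5 → no match; kept with NULLs on the b side.
- v[1] venue_id=9 → 1 match(es) in b → 1 row(s).
- v[2] venue_id=2 → no match; kept with NULLs on the b side.
- 3 b row(s) had no v match → kept, v columns NULL.
After projecting and ordering:
b.event | v.venue_id
Concert | 9
Meetup | NULL
Panel | NULL
Workshop | NULL
NULL | 2
NULL | 5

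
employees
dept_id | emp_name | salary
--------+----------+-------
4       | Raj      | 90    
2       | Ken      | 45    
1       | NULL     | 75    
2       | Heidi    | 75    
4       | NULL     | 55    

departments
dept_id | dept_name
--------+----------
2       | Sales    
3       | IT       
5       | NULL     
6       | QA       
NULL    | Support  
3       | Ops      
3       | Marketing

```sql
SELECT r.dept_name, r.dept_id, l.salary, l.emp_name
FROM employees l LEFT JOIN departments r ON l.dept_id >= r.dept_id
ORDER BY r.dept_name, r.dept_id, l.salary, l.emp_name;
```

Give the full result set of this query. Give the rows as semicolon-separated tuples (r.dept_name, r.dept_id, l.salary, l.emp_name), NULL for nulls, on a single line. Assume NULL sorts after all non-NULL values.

LEFT JOIN keeps every row from `employees`; unmatched rows get NULL for `departments`'s columns.
Matching on l.dept_id >= r.dept_id. A NULL in a compared column never satisfies the condition.
Matched pairs: 10; unmatched l rows kept: 1.

(IT, 3, 55, NULL); (IT, 3, 90, Raj); (Marketing, 3, 55, NULL); (Marketing, 3, 90, Raj); (Ops, 3, 55, NULL); (Ops, 3, 90, Raj); (Sales, 2, 45, Ken); (Sales, 2, 55, NULL); (Sales, 2, 75, Heidi); (Sales, 2, 90, Raj); (NULL, NULL, 75, NULL)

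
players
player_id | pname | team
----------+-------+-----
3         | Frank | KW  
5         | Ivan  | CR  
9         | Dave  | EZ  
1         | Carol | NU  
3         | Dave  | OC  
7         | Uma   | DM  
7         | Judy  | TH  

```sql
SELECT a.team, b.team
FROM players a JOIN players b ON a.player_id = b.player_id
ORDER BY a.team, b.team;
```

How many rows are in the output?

11

INNER JOIN keeps only pairs where the ON condition holds.
Matching on a.player_id = b.player_id.
- player_id=3: 2 matching b row(s), so 2 row(s) emitted.
- player_id=5: 1 matching b row(s), so 1 row(s) emitted.
- player_id=9: 1 matching b row(s), so 1 row(s) emitted.
- player_id=1: 1 matching b row(s), so 1 row(s) emitted.
- player_id=3: 2 matching b row(s), so 2 row(s) emitted.
- player_id=7: 2 matching b row(s), so 2 row(s) emitted.
- player_id=7: 2 matching b row(s), so 2 row(s) emitted.
Total: 11 rows.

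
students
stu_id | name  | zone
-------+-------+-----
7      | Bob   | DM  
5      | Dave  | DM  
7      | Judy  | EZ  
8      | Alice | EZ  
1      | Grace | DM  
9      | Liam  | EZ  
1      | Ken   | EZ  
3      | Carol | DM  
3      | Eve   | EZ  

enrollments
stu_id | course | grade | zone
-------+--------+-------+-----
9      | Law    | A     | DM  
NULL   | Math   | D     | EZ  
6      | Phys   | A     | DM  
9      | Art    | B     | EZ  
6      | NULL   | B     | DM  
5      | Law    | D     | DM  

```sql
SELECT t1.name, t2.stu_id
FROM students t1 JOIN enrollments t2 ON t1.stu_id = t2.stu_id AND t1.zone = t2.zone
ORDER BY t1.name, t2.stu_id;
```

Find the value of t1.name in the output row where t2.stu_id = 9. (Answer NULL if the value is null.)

Liam

INNER JOIN keeps only pairs where the ON condition holds.
Matching on t1.stu_id = t2.stu_id AND t1.zone = t2.zone. A NULL in a compared column never satisfies the condition.
- t1[0] stu_id=7, zone=DM → no match; dropped.
- t1[1] stu_id=5, zone=DM → 1 match(es) in t2 → 1 row(s).
- t1[2] stu_id=7, zone=EZ → no match; dropped.
- t1[3] stu_id=8, zone=EZ → no match; dropped.
- t1[4] stu_id=1, zone=DM → no match; dropped.
- t1[5] stu_id=9, zone=EZ → 1 match(es) in t2 → 1 row(s).
- t1[6] stu_id=1, zone=EZ → no match; dropped.
- t1[7] stu_id=3, zone=DM → no match; dropped.
- t1[8] stu_id=3, zone=EZ → no match; dropped.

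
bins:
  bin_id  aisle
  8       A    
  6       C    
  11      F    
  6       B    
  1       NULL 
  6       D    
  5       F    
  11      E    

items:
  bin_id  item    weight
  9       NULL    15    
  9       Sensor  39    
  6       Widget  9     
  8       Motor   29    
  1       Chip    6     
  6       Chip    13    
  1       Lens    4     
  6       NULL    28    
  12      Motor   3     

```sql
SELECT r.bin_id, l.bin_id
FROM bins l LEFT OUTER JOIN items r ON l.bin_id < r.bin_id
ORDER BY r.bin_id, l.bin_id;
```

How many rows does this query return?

31

LEFT JOIN keeps every row from `bins`; unmatched rows get NULL for `items`'s columns.
Matching on l.bin_id < r.bin_id.
Matched pairs: 31; unmatched l rows kept: 0.
Total: 31 rows.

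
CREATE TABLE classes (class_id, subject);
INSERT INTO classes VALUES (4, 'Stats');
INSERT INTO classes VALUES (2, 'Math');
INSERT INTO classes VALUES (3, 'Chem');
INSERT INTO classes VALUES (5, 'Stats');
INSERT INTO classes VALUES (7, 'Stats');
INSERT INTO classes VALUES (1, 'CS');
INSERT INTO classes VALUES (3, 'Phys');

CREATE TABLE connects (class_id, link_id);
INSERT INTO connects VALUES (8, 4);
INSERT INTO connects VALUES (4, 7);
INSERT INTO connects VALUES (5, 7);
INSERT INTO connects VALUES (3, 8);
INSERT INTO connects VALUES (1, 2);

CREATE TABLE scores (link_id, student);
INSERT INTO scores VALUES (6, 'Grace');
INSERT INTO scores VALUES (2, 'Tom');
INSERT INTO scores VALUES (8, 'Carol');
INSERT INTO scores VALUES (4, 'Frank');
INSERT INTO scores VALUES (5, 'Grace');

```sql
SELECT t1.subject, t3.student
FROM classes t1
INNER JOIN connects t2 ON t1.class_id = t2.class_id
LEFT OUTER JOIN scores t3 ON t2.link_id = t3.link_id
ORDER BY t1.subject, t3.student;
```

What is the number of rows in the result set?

Evaluate left to right. First `classes t1 INNER JOIN connects t2` on class_id: 5 row(s).
Then LEFT JOIN `scores t3` on link_id: each of those 5 rows is kept; rows whose t2.link_id has no match in t3 get NULL for t3's columns.
Result: 5 row(s).

5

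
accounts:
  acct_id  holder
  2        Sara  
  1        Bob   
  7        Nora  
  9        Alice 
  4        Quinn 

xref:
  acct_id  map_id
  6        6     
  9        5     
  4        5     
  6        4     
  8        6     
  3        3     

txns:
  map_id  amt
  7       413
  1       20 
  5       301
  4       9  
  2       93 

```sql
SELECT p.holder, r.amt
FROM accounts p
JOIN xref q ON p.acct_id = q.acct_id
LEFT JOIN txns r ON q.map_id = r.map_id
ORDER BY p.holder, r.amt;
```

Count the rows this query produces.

2

Evaluate left to right. First `accounts p INNER JOIN xref q` on acct_id: 2 row(s).
Then LEFT JOIN `txns r` on map_id: each of those 2 rows is kept; rows whose q.map_id has no match in r get NULL for r's columns.
Result: 2 row(s).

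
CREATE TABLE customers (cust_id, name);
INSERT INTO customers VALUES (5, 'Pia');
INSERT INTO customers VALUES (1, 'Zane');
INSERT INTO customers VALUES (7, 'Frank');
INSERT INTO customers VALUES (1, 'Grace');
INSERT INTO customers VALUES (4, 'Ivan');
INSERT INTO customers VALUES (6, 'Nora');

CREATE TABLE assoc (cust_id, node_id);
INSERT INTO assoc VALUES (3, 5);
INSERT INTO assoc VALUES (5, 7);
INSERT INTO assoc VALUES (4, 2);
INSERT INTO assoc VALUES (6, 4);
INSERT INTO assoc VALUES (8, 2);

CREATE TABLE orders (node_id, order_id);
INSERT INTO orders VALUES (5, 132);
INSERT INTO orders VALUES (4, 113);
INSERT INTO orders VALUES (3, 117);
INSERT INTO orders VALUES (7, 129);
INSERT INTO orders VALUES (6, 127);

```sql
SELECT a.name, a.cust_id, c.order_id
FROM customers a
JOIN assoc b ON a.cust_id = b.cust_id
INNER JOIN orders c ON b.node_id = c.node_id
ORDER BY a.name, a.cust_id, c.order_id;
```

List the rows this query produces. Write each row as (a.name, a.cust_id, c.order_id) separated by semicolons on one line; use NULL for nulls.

Joins associate left-to-right: customers INNER JOIN assoc on cust_id gives 3 intermediate row(s).
Then INNER JOIN `orders c` on node_id: keep only rows whose b.node_id appears in c.

(Nora, 6, 113); (Pia, 5, 129)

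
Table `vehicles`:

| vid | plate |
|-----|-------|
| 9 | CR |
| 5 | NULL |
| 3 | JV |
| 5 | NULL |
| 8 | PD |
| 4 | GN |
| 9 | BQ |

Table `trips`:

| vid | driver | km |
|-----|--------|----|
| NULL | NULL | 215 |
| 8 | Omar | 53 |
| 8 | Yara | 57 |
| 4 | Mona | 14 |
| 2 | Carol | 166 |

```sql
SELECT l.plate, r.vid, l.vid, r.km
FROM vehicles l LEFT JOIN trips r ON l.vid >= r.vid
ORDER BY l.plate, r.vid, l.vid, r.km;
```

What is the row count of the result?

LEFT JOIN keeps every row from `vehicles`; unmatched rows get NULL for `trips`'s columns.
Matching on l.vid >= r.vid. A NULL in a compared column never satisfies the condition.
- vid=9: 4 matching r row(s), so 4 row(s) emitted.
- vid=5: 2 matching r row(s), so 2 row(s) emitted.
- vid=3: 1 matching r row(s), so 1 row(s) emitted.
- vid=5: 2 matching r row(s), so 2 row(s) emitted.
- vid=8: 4 matching r row(s), so 4 row(s) emitted.
- vid=4: 2 matching r row(s), so 2 row(s) emitted.
- vid=9: 4 matching r row(s), so 4 row(s) emitted.
Total: 19 rows.

19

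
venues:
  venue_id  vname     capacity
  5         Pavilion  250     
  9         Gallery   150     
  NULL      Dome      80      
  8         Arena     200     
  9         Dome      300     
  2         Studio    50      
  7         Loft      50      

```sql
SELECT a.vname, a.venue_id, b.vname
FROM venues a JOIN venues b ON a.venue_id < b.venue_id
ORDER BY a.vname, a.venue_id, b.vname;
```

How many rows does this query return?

14

INNER JOIN keeps only pairs where the ON condition holds.
Matching on a.venue_id < b.venue_id. A NULL in a compared column never satisfies the condition.
Matched pairs: 14.
Total: 14 rows.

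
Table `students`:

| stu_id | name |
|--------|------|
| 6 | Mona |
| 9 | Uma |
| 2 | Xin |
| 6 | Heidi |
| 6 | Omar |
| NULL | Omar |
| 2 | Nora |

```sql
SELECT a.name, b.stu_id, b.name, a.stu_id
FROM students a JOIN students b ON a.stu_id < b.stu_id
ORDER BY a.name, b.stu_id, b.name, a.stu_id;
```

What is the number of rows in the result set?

INNER JOIN keeps only pairs where the ON condition holds.
Matching on a.stu_id < b.stu_id. A NULL in a compared column never satisfies the condition.
Matched pairs: 11.
Total: 11 rows.

11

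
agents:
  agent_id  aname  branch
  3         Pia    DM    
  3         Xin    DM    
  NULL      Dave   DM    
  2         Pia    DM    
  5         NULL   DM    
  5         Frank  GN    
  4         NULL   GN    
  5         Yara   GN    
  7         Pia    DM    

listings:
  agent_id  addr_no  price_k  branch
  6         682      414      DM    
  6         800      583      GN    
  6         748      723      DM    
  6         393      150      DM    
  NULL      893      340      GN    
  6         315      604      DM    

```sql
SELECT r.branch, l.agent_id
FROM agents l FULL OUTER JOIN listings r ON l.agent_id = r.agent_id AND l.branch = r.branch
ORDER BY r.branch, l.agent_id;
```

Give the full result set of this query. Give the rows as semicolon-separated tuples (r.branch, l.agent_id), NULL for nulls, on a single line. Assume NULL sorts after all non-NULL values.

FULL OUTER JOIN keeps every row from both sides; unmatched rows get NULL for the other side's columns.
Matching on l.agent_id = r.agent_id AND l.branch = r.branch. A NULL in a compared column never satisfies the condition.
- agent_id=3, branch=DM: no r row matches, row kept with r columns NULL.
- agent_id=3, branch=DM: no r row matches, row kept with r columns NULL.
- agent_id=NULL, branch=DM: no r row matches, row kept with r columns NULL.
- agent_id=2, branch=DM: no r row matches, row kept with r columns NULL.
- agent_id=5, branch=DM: no r row matches, row kept with r columns NULL.
- agent_id=5, branch=GN: no r row matches, row kept with r columns NULL.
- agent_id=4, branch=GN: no r row matches, row kept with r columns NULL.
- agent_id=5, branch=GN: no r row matches, row kept with r columns NULL.
- agent_id=7, branch=DM: no r row matches, row kept with r columns NULL.
- 6 r row(s) had no l match → kept, l columns NULL.

(DM, NULL); (DM, NULL); (DM, NULL); (DM, NULL); (GN, NULL); (GN, NULL); (NULL, 2); (NULL, 3); (NULL, 3); (NULL, 4); (NULL, 5); (NULL, 5); (NULL, 5); (NULL, 7); (NULL, NULL)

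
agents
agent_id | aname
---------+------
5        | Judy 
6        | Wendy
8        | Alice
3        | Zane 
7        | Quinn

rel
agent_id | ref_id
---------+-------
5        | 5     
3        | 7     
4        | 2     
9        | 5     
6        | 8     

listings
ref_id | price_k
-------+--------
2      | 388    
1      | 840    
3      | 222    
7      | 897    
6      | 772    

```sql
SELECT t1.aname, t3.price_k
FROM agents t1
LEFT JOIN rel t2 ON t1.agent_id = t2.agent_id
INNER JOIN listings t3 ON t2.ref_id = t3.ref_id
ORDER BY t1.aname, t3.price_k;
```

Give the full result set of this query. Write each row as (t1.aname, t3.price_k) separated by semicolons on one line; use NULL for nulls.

(Zane, 897)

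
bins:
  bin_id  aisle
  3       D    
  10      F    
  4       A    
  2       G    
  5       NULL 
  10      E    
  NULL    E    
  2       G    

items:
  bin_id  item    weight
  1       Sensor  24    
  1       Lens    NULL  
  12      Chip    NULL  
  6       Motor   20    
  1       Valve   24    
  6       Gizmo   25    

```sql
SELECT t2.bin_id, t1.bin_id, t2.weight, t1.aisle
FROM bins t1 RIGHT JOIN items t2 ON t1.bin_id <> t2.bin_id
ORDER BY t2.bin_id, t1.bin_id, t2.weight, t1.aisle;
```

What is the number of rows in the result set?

RIGHT JOIN keeps every row from `items`; unmatched rows get NULL for `bins`'s columns.
Matching on t1.bin_id <> t2.bin_id. A NULL in a compared column never satisfies the condition.
- t1 (bin_id=3) pairs with 6 row(s) of t2.
- t1 (bin_id=10) pairs with 6 row(s) of t2.
- t1 (bin_id=4) pairs with 6 row(s) of t2.
- t1 (bin_id=2) pairs with 6 row(s) of t2.
- t1 (bin_id=5) pairs with 6 row(s) of t2.
- t1 (bin_id=10) pairs with 6 row(s) of t2.
- t1 (bin_id=NULL) has no partner in t2.
- t1 (bin_id=2) pairs with 6 row(s) of t2.
- every t2 row matched at least one t1 row.
Total: 42 rows.

42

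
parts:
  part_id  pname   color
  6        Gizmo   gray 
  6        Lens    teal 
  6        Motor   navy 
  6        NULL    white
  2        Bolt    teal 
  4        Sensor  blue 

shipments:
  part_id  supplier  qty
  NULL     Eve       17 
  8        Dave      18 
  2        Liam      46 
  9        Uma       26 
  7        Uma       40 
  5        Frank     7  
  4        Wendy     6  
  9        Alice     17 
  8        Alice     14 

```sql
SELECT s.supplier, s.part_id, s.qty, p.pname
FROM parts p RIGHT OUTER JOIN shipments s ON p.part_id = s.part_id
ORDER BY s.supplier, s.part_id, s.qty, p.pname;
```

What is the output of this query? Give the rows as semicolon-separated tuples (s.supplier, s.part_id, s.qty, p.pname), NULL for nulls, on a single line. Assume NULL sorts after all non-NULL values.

(Alice, 8, 14, NULL); (Alice, 9, 17, NULL); (Dave, 8, 18, NULL); (Eve, NULL, 17, NULL); (Frank, 5, 7, NULL); (Liam, 2, 46, Bolt); (Uma, 7, 40, NULL); (Uma, 9, 26, NULL); (Wendy, 4, 6, Sensor)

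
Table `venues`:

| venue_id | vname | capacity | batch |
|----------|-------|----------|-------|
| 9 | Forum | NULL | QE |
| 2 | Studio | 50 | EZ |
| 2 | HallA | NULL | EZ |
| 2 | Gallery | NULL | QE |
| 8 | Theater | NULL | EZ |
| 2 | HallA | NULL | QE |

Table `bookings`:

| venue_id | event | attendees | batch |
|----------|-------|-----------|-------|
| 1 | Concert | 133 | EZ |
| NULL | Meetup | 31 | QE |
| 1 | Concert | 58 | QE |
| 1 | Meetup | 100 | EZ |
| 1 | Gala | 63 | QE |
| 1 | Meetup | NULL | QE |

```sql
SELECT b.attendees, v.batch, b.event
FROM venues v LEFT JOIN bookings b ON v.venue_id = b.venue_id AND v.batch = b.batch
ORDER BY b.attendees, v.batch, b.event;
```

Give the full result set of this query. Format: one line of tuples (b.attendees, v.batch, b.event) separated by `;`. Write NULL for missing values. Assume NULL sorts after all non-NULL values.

(NULL, EZ, NULL); (NULL, EZ, NULL); (NULL, EZ, NULL); (NULL, QE, NULL); (NULL, QE, NULL); (NULL, QE, NULL)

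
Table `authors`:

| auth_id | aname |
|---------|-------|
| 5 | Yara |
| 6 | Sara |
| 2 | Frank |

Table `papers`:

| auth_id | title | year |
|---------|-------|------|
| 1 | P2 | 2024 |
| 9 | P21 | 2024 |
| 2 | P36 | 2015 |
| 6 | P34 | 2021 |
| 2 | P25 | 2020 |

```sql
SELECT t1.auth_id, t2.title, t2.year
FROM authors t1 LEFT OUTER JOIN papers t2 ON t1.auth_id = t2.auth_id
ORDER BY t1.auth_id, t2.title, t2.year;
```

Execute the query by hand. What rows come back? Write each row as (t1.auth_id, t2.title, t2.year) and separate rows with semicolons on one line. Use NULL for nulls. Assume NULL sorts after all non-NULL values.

(2, P25, 2020); (2, P36, 2015); (5, NULL, NULL); (6, P34, 2021)

LEFT JOIN keeps every row from `authors`; unmatched rows get NULL for `papers`'s columns.
Matching on t1.auth_id = t2.auth_id.
- t1 row (auth_id=5): no match → kept, t2 columns NULL.
- t1 row (auth_id=6): matches 1 t2 row(s) → 1 output row(s).
- t1 row (auth_id=2): matches 2 t2 row(s) → 2 output row(s).
After projecting and ordering:
t1.auth_id | t2.title | t2.year
2 | P25 | 2020
2 | P36 | 2015
5 | NULL | NULL
6 | P34 | 2021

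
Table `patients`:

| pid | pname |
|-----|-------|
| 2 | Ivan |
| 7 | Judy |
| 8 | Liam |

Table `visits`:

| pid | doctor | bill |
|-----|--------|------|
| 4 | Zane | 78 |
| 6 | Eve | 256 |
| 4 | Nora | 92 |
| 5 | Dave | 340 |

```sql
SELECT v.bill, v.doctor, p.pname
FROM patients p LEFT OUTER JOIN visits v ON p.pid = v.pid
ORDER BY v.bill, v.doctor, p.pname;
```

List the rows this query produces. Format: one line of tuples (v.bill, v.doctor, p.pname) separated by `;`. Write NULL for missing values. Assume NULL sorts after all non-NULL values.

LEFT JOIN keeps every row from `patients`; unmatched rows get NULL for `visits`'s columns.
Matching on p.pid = v.pid.
- p row (pid=2): no match → kept, v columns NULL.
- p row (pid=7): no match → kept, v columns NULL.
- p row (pid=8): no match → kept, v columns NULL.
After projecting and ordering:
v.bill | v.doctor | p.pname
NULL | NULL | Ivan
NULL | NULL | Judy
NULL | NULL | Liam

(NULL, NULL, Ivan); (NULL, NULL, Judy); (NULL, NULL, Liam)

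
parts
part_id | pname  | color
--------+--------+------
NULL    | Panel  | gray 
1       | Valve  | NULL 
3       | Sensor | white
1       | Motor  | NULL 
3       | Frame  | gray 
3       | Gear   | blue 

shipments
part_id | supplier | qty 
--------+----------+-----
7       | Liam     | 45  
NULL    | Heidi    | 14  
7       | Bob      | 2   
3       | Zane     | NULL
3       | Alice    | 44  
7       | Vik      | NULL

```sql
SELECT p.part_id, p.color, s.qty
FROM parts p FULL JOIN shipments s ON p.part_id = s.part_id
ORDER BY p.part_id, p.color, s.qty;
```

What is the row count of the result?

13

FULL OUTER JOIN keeps every row from both sides; unmatched rows get NULL for the other side's columns.
Matching on p.part_id = s.part_id. A NULL in a compared column never satisfies the condition.
- p (part_id=NULL) has no partner → padded with NULL.
- p (part_id=1) has no partner → padded with NULL.
- p (part_id=3) pairs with 2 row(s) of s.
- p (part_id=1) has no partner → padded with NULL.
- p (part_id=3) pairs with 2 row(s) of s.
- p (part_id=3) pairs with 2 row(s) of s.
- plus 4 unmatched s row(s), each kept with NULL p columns.
Total: 6 matched + 7 padded = 13 rows.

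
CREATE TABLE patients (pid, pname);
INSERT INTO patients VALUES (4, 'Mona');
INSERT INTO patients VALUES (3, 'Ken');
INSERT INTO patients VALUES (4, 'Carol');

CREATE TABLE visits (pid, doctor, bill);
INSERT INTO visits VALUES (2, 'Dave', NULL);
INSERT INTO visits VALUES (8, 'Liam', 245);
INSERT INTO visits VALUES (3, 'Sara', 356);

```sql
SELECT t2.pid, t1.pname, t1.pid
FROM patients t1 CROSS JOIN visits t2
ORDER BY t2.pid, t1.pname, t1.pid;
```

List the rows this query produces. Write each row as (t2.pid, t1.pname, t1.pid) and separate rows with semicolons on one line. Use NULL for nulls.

(2, Carol, 4); (2, Ken, 3); (2, Mona, 4); (3, Carol, 4); (3, Ken, 3); (3, Mona, 4); (8, Carol, 4); (8, Ken, 3); (8, Mona, 4)

CROSS JOIN pairs every row of `patients` with every row of `visits`: 3 × 3 = 9 rows.
After projecting and ordering:
t2.pid | t1.pname | t1.pid
2 | Carol | 4
2 | Ken | 3
2 | Mona | 4
3 | Carol | 4
3 | Ken | 3
3 | Mona | 4
8 | Carol | 4
8 | Ken | 3
8 | Mona | 4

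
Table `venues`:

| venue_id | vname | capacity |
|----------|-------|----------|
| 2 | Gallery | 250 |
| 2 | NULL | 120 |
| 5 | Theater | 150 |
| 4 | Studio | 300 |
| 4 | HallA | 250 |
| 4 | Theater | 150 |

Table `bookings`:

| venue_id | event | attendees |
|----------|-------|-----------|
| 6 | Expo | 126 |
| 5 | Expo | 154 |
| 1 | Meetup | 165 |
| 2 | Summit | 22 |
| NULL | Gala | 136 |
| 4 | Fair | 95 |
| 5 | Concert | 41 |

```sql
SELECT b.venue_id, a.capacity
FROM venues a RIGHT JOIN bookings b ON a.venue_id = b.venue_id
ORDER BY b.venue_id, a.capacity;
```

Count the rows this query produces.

10

RIGHT JOIN keeps every row from `bookings`; unmatched rows get NULL for `venues`'s columns.
Matching on a.venue_id = b.venue_id. A NULL in a compared column never satisfies the condition.
- a (venue_id=2) pairs with 1 row(s) of b.
- a (venue_id=2) pairs with 1 row(s) of b.
- a (venue_id=5) pairs with 2 row(s) of b.
- a (venue_id=4) pairs with 1 row(s) of b.
- a (venue_id=4) pairs with 1 row(s) of b.
- a (venue_id=4) pairs with 1 row(s) of b.
- 3 b row(s) had no a match → kept, a columns NULL.
Total: 7 matched + 3 padded = 10 rows.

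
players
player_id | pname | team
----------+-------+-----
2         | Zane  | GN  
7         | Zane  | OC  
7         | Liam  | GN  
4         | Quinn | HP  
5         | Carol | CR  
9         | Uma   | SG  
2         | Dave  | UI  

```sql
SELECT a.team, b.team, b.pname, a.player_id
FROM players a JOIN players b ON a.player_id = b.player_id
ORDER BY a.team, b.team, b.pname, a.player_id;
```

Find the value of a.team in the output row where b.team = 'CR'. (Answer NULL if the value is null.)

CR

INNER JOIN keeps only pairs where the ON condition holds.
Matching on a.player_id = b.player_id.
- a row (player_id=2): matches 2 b row(s) → 2 output row(s).
- a row (player_id=7): matches 2 b row(s) → 2 output row(s).
- a row (player_id=7): matches 2 b row(s) → 2 output row(s).
- a row (player_id=4): matches 1 b row(s) → 1 output row(s).
- a row (player_id=5): matches 1 b row(s) → 1 output row(s).
- a row (player_id=9): matches 1 b row(s) → 1 output row(s).
- a row (player_id=2): matches 2 b row(s) → 2 output row(s).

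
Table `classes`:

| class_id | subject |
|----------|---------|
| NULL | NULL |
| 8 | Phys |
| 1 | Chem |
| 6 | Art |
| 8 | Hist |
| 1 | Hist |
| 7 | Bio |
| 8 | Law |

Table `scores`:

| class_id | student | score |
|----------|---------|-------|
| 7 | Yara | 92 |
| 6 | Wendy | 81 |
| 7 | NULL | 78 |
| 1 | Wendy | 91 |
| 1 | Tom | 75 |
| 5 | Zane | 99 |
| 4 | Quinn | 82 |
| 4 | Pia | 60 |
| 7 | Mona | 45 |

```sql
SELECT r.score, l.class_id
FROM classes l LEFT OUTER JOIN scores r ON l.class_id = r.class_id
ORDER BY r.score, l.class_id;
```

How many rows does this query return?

12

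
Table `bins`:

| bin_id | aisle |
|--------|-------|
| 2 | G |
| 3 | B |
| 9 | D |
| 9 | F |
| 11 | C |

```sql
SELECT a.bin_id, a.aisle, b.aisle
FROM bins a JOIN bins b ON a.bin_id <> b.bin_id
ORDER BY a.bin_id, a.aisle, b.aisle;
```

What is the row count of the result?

INNER JOIN keeps only pairs where the ON condition holds.
Matching on a.bin_id <> b.bin_id.
- a (bin_id=2) pairs with 4 row(s) of b.
- a (bin_id=3) pairs with 4 row(s) of b.
- a (bin_id=9) pairs with 3 row(s) of b.
- a (bin_id=9) pairs with 3 row(s) of b.
- a (bin_id=11) pairs with 4 row(s) of b.
Total: 18 rows.

18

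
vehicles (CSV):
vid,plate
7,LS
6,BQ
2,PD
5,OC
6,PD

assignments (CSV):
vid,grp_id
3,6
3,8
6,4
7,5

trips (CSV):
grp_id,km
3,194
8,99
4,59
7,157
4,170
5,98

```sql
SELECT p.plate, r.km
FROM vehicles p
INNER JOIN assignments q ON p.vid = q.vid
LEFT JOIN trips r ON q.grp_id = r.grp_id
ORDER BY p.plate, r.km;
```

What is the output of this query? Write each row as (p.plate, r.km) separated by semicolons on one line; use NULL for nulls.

(BQ, 59); (BQ, 170); (LS, 98); (PD, 59); (PD, 170)

Evaluate left to right. First `vehicles p INNER JOIN assignments q` on vid: 3 row(s).
Then LEFT JOIN `trips r` on grp_id: each of those 3 rows is kept; rows whose q.grp_id has no match in r get NULL for r's columns.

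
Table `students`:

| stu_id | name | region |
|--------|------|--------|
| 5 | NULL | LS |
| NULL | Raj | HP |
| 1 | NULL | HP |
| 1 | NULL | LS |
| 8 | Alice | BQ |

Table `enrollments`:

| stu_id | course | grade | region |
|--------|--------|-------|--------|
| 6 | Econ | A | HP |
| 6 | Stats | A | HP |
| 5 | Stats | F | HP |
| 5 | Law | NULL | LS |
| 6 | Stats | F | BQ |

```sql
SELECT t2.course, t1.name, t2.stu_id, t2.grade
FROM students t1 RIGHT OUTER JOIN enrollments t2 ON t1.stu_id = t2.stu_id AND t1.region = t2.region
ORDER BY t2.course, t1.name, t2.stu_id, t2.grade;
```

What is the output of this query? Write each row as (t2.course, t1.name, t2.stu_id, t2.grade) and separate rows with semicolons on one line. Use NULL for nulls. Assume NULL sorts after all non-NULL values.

(Econ, NULL, 6, A); (Law, NULL, 5, NULL); (Stats, NULL, 5, F); (Stats, NULL, 6, A); (Stats, NULL, 6, F)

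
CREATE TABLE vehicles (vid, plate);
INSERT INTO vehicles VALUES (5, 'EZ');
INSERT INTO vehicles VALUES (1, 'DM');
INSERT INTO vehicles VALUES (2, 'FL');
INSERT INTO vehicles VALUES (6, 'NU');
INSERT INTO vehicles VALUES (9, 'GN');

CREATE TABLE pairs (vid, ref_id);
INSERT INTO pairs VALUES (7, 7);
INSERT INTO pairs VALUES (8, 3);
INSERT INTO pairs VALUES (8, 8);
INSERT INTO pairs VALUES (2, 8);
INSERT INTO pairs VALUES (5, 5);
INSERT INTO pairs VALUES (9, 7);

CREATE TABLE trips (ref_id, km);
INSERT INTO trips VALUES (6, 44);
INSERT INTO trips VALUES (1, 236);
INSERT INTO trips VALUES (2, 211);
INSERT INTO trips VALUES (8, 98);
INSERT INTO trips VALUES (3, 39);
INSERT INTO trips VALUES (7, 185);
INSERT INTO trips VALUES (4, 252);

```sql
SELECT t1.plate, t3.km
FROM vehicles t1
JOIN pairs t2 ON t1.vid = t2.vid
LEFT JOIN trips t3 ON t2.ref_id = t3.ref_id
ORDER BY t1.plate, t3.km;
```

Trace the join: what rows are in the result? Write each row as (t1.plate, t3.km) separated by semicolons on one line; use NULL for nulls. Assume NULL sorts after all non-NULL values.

(EZ, NULL); (FL, 98); (GN, 185)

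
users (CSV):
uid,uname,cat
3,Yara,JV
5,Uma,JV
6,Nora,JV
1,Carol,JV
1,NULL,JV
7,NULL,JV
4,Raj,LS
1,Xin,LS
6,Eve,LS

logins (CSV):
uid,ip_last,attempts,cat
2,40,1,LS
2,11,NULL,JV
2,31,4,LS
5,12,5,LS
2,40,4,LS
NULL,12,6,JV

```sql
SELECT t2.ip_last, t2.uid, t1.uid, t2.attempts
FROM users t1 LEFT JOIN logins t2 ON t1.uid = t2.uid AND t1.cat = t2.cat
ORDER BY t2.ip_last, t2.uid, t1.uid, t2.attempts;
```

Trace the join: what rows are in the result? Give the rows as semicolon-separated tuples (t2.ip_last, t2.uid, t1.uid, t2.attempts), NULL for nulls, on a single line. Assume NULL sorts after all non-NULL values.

LEFT JOIN keeps every row from `users`; unmatched rows get NULL for `logins`'s columns.
Matching on t1.uid = t2.uid AND t1.cat = t2.cat. A NULL in a compared column never satisfies the condition.
- t1 row (uid=3, cat=JV): no match → kept, t2 columns NULL.
- t1 row (uid=5, cat=JV): no match → kept, t2 columns NULL.
- t1 row (uid=6, cat=JV): no match → kept, t2 columns NULL.
- t1 row (uid=1, cat=JV): no match → kept, t2 columns NULL.
- t1 row (uid=1, cat=JV): no match → kept, t2 columns NULL.
- t1 row (uid=7, cat=JV): no match → kept, t2 columns NULL.
- t1 row (uid=4, cat=LS): no match → kept, t2 columns NULL.
- t1 row (uid=1, cat=LS): no match → kept, t2 columns NULL.
- t1 row (uid=6, cat=LS): no match → kept, t2 columns NULL.
After projecting and ordering:
t2.ip_last | t2.uid | t1.uid | t2.attempts
NULL | NULL | 1 | NULL
NULL | NULL | 1 | NULL
NULL | NULL | 1 | NULL
NULL | NULL | 3 | NULL
NULL | NULL | 4 | NULL
NULL | NULL | 5 | NULL
NULL | NULL | 6 | NULL
NULL | NULL | 6 | NULL
NULL | NULL | 7 | NULL

(NULL, NULL, 1, NULL); (NULL, NULL, 1, NULL); (NULL, NULL, 1, NULL); (NULL, NULL, 3, NULL); (NULL, NULL, 4, NULL); (NULL, NULL, 5, NULL); (NULL, NULL, 6, NULL); (NULL, NULL, 6, NULL); (NULL, NULL, 7, NULL)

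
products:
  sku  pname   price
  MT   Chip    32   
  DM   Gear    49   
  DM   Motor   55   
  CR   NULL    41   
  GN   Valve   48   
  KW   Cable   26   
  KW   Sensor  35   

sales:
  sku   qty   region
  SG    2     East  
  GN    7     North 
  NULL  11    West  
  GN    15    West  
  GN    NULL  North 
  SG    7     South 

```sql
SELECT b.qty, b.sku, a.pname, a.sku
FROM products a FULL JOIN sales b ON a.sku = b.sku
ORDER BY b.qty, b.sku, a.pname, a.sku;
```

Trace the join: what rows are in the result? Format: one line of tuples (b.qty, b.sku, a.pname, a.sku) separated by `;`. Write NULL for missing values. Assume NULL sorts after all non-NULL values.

(2, SG, NULL, NULL); (7, GN, Valve, GN); (7, SG, NULL, NULL); (11, NULL, NULL, NULL); (15, GN, Valve, GN); (NULL, GN, Valve, GN); (NULL, NULL, Cable, KW); (NULL, NULL, Chip, MT); (NULL, NULL, Gear, DM); (NULL, NULL, Motor, DM); (NULL, NULL, Sensor, KW); (NULL, NULL, NULL, CR)

FULL OUTER JOIN keeps every row from both sides; unmatched rows get NULL for the other side's columns.
Matching on a.sku = b.sku. A NULL in a compared column never satisfies the condition.
Matched pairs: 3; unmatched a rows kept: 6; unmatched b rows kept: 3.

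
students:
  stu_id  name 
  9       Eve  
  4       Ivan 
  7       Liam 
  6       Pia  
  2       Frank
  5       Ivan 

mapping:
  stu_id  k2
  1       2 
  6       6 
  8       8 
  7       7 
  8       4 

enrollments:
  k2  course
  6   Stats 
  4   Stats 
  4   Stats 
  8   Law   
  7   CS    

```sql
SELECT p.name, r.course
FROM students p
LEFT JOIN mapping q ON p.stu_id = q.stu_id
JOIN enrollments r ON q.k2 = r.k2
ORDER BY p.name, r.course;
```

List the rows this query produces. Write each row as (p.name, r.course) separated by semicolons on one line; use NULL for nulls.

(Liam, CS); (Pia, Stats)

Joins associate left-to-right: students LEFT JOIN mapping on stu_id gives 6 intermediate row(s).
Then INNER JOIN `enrollments r` on k2: keep only rows whose q.k2 appears in r.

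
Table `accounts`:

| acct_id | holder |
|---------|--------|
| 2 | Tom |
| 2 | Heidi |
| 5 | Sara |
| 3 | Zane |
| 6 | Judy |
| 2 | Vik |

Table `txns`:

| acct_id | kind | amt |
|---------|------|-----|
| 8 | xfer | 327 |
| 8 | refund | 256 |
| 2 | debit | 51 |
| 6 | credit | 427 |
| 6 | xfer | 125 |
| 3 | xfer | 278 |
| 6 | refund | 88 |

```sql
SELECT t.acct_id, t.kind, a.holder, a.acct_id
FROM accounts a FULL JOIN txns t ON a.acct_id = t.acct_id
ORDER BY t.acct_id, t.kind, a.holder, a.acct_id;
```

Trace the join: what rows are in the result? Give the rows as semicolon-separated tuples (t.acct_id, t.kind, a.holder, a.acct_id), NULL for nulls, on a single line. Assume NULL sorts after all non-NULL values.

(2, debit, Heidi, 2); (2, debit, Tom, 2); (2, debit, Vik, 2); (3, xfer, Zane, 3); (6, credit, Judy, 6); (6, refund, Judy, 6); (6, xfer, Judy, 6); (8, refund, NULL, NULL); (8, xfer, NULL, NULL); (NULL, NULL, Sara, 5)

FULL OUTER JOIN keeps every row from both sides; unmatched rows get NULL for the other side's columns.
Matching on a.acct_id = t.acct_id.
Matched pairs: 7; unmatched a rows kept: 1; unmatched t rows kept: 2.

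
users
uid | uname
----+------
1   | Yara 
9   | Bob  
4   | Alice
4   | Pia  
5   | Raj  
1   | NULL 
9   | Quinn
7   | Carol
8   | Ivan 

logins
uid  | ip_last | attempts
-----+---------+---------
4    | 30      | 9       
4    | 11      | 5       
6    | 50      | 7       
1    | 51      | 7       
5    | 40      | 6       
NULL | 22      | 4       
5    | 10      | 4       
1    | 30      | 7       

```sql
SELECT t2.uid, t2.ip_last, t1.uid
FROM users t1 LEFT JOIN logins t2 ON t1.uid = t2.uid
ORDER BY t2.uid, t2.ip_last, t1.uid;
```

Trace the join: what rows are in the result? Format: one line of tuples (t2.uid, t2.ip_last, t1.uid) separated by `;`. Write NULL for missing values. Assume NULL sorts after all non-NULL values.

LEFT JOIN keeps every row from `users`; unmatched rows get NULL for `logins`'s columns.
Matching on t1.uid = t2.uid. A NULL in a compared column never satisfies the condition.
Matched pairs: 10; unmatched t1 rows kept: 4.

(1, 30, 1); (1, 30, 1); (1, 51, 1); (1, 51, 1); (4, 11, 4); (4, 11, 4); (4, 30, 4); (4, 30, 4); (5, 10, 5); (5, 40, 5); (NULL, NULL, 7); (NULL, NULL, 8); (NULL, NULL, 9); (NULL, NULL, 9)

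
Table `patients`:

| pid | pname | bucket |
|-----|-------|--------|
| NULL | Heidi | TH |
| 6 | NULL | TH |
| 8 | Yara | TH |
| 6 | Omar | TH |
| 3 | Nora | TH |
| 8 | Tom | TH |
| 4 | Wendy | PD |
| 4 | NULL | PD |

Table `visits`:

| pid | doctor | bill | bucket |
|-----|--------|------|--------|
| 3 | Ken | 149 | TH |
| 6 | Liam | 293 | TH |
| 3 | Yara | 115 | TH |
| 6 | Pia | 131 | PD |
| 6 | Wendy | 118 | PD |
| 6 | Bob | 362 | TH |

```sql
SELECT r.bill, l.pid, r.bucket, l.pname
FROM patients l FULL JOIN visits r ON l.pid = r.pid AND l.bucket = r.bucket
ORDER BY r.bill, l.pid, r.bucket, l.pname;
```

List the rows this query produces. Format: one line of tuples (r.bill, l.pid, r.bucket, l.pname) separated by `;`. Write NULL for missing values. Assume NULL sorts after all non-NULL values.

FULL OUTER JOIN keeps every row from both sides; unmatched rows get NULL for the other side's columns.
Matching on l.pid = r.pid AND l.bucket = r.bucket. A NULL in a compared column never satisfies the condition.
Matched pairs: 6; unmatched l rows kept: 5; unmatched r rows kept: 2.

(115, 3, TH, Nora); (118, NULL, PD, NULL); (131, NULL, PD, NULL); (149, 3, TH, Nora); (293, 6, TH, Omar); (293, 6, TH, NULL); (362, 6, TH, Omar); (362, 6, TH, NULL); (NULL, 4, NULL, Wendy); (NULL, 4, NULL, NULL); (NULL, 8, NULL, Tom); (NULL, 8, NULL, Yara); (NULL, NULL, NULL, Heidi)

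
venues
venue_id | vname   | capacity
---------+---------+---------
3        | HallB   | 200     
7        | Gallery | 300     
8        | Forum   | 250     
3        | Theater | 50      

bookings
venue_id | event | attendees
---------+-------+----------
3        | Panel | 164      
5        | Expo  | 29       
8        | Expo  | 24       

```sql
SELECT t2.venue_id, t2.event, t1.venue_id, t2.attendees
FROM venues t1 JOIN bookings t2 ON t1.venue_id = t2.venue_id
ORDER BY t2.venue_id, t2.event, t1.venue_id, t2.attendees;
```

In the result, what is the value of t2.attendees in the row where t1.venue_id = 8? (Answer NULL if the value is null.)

24

INNER JOIN keeps only pairs where the ON condition holds.
Matching on t1.venue_id = t2.venue_id.
- t1[0] venue_id=3 → 1 match(es) in t2 → 1 row(s).
- t1[1] venue_id=7 → no match; dropped.
- t1[2] venue_id=8 → 1 match(es) in t2 → 1 row(s).
- t1[3] venue_id=3 → 1 match(es) in t2 → 1 row(s).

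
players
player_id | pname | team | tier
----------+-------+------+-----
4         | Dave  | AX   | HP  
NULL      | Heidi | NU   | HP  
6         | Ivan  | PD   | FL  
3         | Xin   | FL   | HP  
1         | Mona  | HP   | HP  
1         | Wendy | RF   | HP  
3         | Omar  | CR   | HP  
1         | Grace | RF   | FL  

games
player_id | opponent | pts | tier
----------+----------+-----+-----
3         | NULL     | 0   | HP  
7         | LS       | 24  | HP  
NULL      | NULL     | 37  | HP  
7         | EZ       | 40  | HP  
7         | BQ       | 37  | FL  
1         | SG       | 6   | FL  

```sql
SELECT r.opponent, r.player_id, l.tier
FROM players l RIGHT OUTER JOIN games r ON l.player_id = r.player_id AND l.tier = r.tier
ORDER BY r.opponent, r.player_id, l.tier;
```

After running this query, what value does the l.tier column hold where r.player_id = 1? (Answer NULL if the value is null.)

RIGHT JOIN keeps every row from `games`; unmatched rows get NULL for `players`'s columns.
Matching on l.player_id = r.player_id AND l.tier = r.tier. A NULL in a compared column never satisfies the condition.
Matched pairs: 3; unmatched r rows kept: 4.

FL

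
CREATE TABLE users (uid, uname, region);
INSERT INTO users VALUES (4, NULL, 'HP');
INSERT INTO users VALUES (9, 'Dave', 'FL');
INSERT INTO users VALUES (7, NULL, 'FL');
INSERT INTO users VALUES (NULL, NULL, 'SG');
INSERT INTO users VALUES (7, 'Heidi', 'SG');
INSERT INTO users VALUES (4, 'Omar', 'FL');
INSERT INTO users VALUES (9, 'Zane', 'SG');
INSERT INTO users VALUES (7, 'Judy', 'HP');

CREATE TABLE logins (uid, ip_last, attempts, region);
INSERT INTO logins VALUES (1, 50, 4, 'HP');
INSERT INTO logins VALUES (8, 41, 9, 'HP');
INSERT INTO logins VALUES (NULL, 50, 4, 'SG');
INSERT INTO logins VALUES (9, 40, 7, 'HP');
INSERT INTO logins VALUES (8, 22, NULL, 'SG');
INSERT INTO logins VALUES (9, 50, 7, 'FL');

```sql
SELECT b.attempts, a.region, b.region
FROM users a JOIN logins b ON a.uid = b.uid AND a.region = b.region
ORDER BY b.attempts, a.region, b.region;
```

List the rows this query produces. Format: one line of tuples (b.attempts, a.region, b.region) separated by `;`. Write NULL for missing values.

(7, FL, FL)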